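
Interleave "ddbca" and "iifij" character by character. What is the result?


Interleaving "ddbca" and "iifij":
  Position 0: 'd' from first, 'i' from second => "di"
  Position 1: 'd' from first, 'i' from second => "di"
  Position 2: 'b' from first, 'f' from second => "bf"
  Position 3: 'c' from first, 'i' from second => "ci"
  Position 4: 'a' from first, 'j' from second => "aj"
Result: didibfciaj

didibfciaj


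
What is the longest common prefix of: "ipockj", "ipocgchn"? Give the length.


Words: ipockj, ipocgchn
  Position 0: all 'i' => match
  Position 1: all 'p' => match
  Position 2: all 'o' => match
  Position 3: all 'c' => match
  Position 4: ('k', 'g') => mismatch, stop
LCP = "ipoc" (length 4)

4


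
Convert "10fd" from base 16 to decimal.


Input: "10fd" in base 16
Positional expansion:
  Digit '1' (value 1) x 16^3 = 4096
  Digit '0' (value 0) x 16^2 = 0
  Digit 'f' (value 15) x 16^1 = 240
  Digit 'd' (value 13) x 16^0 = 13
Sum = 4349

4349


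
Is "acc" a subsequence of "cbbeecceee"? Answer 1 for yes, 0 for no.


Check if "acc" is a subsequence of "cbbeecceee"
Greedy scan:
  Position 0 ('c'): no match needed
  Position 1 ('b'): no match needed
  Position 2 ('b'): no match needed
  Position 3 ('e'): no match needed
  Position 4 ('e'): no match needed
  Position 5 ('c'): no match needed
  Position 6 ('c'): no match needed
  Position 7 ('e'): no match needed
  Position 8 ('e'): no match needed
  Position 9 ('e'): no match needed
Only matched 0/3 characters => not a subsequence

0


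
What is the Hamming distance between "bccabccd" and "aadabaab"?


Comparing "bccabccd" and "aadabaab" position by position:
  Position 0: 'b' vs 'a' => differ
  Position 1: 'c' vs 'a' => differ
  Position 2: 'c' vs 'd' => differ
  Position 3: 'a' vs 'a' => same
  Position 4: 'b' vs 'b' => same
  Position 5: 'c' vs 'a' => differ
  Position 6: 'c' vs 'a' => differ
  Position 7: 'd' vs 'b' => differ
Total differences (Hamming distance): 6

6


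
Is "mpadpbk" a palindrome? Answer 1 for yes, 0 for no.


Input: mpadpbk
Reversed: kbpdapm
  Compare pos 0 ('m') with pos 6 ('k'): MISMATCH
  Compare pos 1 ('p') with pos 5 ('b'): MISMATCH
  Compare pos 2 ('a') with pos 4 ('p'): MISMATCH
Result: not a palindrome

0


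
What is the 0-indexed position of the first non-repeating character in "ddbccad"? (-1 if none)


Input: ddbccad
Character frequencies:
  'a': 1
  'b': 1
  'c': 2
  'd': 3
Scanning left to right for freq == 1:
  Position 0 ('d'): freq=3, skip
  Position 1 ('d'): freq=3, skip
  Position 2 ('b'): unique! => answer = 2

2


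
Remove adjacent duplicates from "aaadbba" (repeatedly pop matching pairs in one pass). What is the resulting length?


Input: aaadbba
Stack-based adjacent duplicate removal:
  Read 'a': push. Stack: a
  Read 'a': matches stack top 'a' => pop. Stack: (empty)
  Read 'a': push. Stack: a
  Read 'd': push. Stack: ad
  Read 'b': push. Stack: adb
  Read 'b': matches stack top 'b' => pop. Stack: ad
  Read 'a': push. Stack: ada
Final stack: "ada" (length 3)

3


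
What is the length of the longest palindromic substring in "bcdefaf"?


Input: "bcdefaf"
Checking substrings for palindromes:
  [4:7] "faf" (len 3) => palindrome
Longest palindromic substring: "faf" with length 3

3


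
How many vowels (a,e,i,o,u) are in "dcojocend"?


Input: dcojocend
Checking each character:
  'd' at position 0: consonant
  'c' at position 1: consonant
  'o' at position 2: vowel (running total: 1)
  'j' at position 3: consonant
  'o' at position 4: vowel (running total: 2)
  'c' at position 5: consonant
  'e' at position 6: vowel (running total: 3)
  'n' at position 7: consonant
  'd' at position 8: consonant
Total vowels: 3

3


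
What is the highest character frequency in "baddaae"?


Input: baddaae
Character counts:
  'a': 3
  'b': 1
  'd': 2
  'e': 1
Maximum frequency: 3

3


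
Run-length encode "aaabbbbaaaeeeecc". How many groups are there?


Input: aaabbbbaaaeeeecc
Scanning for consecutive runs:
  Group 1: 'a' x 3 (positions 0-2)
  Group 2: 'b' x 4 (positions 3-6)
  Group 3: 'a' x 3 (positions 7-9)
  Group 4: 'e' x 4 (positions 10-13)
  Group 5: 'c' x 2 (positions 14-15)
Total groups: 5

5


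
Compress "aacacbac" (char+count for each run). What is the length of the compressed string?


Input: aacacbac
Runs:
  'a' x 2 => "a2"
  'c' x 1 => "c1"
  'a' x 1 => "a1"
  'c' x 1 => "c1"
  'b' x 1 => "b1"
  'a' x 1 => "a1"
  'c' x 1 => "c1"
Compressed: "a2c1a1c1b1a1c1"
Compressed length: 14

14


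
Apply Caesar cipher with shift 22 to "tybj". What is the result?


Caesar cipher: shift "tybj" by 22
  't' (pos 19) + 22 = pos 15 = 'p'
  'y' (pos 24) + 22 = pos 20 = 'u'
  'b' (pos 1) + 22 = pos 23 = 'x'
  'j' (pos 9) + 22 = pos 5 = 'f'
Result: puxf

puxf


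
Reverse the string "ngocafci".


Input: ngocafci
Reading characters right to left:
  Position 7: 'i'
  Position 6: 'c'
  Position 5: 'f'
  Position 4: 'a'
  Position 3: 'c'
  Position 2: 'o'
  Position 1: 'g'
  Position 0: 'n'
Reversed: icfacogn

icfacogn


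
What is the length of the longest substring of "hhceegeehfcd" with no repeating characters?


Input: "hhceegeehfcd"
Sliding window (track last position of each char):
  Position 0 ('h'): window [0,0] length 1 -- new best
  Position 1 ('h'): repeat (last at 0), move window start to 1
  Position 1 ('h'): window [1,1] length 1
  Position 2 ('c'): window [1,2] length 2 -- new best
  Position 3 ('e'): window [1,3] length 3 -- new best
  Position 4 ('e'): repeat (last at 3), move window start to 4
  Position 4 ('e'): window [4,4] length 1
  Position 5 ('g'): window [4,5] length 2
  Position 6 ('e'): repeat (last at 4), move window start to 5
  Position 6 ('e'): window [5,6] length 2
  Position 7 ('e'): repeat (last at 6), move window start to 7
  Position 7 ('e'): window [7,7] length 1
  Position 8 ('h'): window [7,8] length 2
  Position 9 ('f'): window [7,9] length 3
  Position 10 ('c'): window [7,10] length 4 -- new best
  Position 11 ('d'): window [7,11] length 5 -- new best
Longest substring with no repeats: "ehfcd" with length 5

5


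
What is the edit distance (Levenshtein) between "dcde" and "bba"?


Computing edit distance: "dcde" -> "bba"
DP table:
           b    b    a
      0    1    2    3
  d   1    1    2    3
  c   2    2    2    3
  d   3    3    3    3
  e   4    4    4    4
Edit distance = dp[4][3] = 4

4


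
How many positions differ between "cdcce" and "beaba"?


Comparing "cdcce" and "beaba" position by position:
  Position 0: 'c' vs 'b' => DIFFER
  Position 1: 'd' vs 'e' => DIFFER
  Position 2: 'c' vs 'a' => DIFFER
  Position 3: 'c' vs 'b' => DIFFER
  Position 4: 'e' vs 'a' => DIFFER
Positions that differ: 5

5


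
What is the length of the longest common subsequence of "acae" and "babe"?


LCS of "acae" and "babe"
DP table:
           b    a    b    e
      0    0    0    0    0
  a   0    0    1    1    1
  c   0    0    1    1    1
  a   0    0    1    1    1
  e   0    0    1    1    2
LCS length = dp[4][4] = 2

2


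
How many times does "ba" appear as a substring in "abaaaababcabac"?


Searching for "ba" in "abaaaababcabac"
Scanning each position:
  Position 0: "ab" => no
  Position 1: "ba" => MATCH
  Position 2: "aa" => no
  Position 3: "aa" => no
  Position 4: "aa" => no
  Position 5: "ab" => no
  Position 6: "ba" => MATCH
  Position 7: "ab" => no
  Position 8: "bc" => no
  Position 9: "ca" => no
  Position 10: "ab" => no
  Position 11: "ba" => MATCH
  Position 12: "ac" => no
Total occurrences: 3

3


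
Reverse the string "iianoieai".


Input: iianoieai
Reading characters right to left:
  Position 8: 'i'
  Position 7: 'a'
  Position 6: 'e'
  Position 5: 'i'
  Position 4: 'o'
  Position 3: 'n'
  Position 2: 'a'
  Position 1: 'i'
  Position 0: 'i'
Reversed: iaeionaii

iaeionaii


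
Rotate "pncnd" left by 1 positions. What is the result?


Input: "pncnd", rotate left by 1
First 1 characters: "p"
Remaining characters: "ncnd"
Concatenate remaining + first: "ncnd" + "p" = "ncndp"

ncndp


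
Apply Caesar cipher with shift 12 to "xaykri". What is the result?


Caesar cipher: shift "xaykri" by 12
  'x' (pos 23) + 12 = pos 9 = 'j'
  'a' (pos 0) + 12 = pos 12 = 'm'
  'y' (pos 24) + 12 = pos 10 = 'k'
  'k' (pos 10) + 12 = pos 22 = 'w'
  'r' (pos 17) + 12 = pos 3 = 'd'
  'i' (pos 8) + 12 = pos 20 = 'u'
Result: jmkwdu

jmkwdu


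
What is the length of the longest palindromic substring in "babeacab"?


Input: "babeacab"
Checking substrings for palindromes:
  [0:3] "bab" (len 3) => palindrome
  [4:7] "aca" (len 3) => palindrome
Longest palindromic substring: "bab" with length 3

3


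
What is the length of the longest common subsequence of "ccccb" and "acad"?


LCS of "ccccb" and "acad"
DP table:
           a    c    a    d
      0    0    0    0    0
  c   0    0    1    1    1
  c   0    0    1    1    1
  c   0    0    1    1    1
  c   0    0    1    1    1
  b   0    0    1    1    1
LCS length = dp[5][4] = 1

1


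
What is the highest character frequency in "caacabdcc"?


Input: caacabdcc
Character counts:
  'a': 3
  'b': 1
  'c': 4
  'd': 1
Maximum frequency: 4

4


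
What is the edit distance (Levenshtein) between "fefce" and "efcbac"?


Computing edit distance: "fefce" -> "efcbac"
DP table:
           e    f    c    b    a    c
      0    1    2    3    4    5    6
  f   1    1    1    2    3    4    5
  e   2    1    2    2    3    4    5
  f   3    2    1    2    3    4    5
  c   4    3    2    1    2    3    4
  e   5    4    3    2    2    3    4
Edit distance = dp[5][6] = 4

4


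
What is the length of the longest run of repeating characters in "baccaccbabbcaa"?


Input: "baccaccbabbcaa"
Scanning for longest run:
  Position 1 ('a'): new char, reset run to 1
  Position 2 ('c'): new char, reset run to 1
  Position 3 ('c'): continues run of 'c', length=2
  Position 4 ('a'): new char, reset run to 1
  Position 5 ('c'): new char, reset run to 1
  Position 6 ('c'): continues run of 'c', length=2
  Position 7 ('b'): new char, reset run to 1
  Position 8 ('a'): new char, reset run to 1
  Position 9 ('b'): new char, reset run to 1
  Position 10 ('b'): continues run of 'b', length=2
  Position 11 ('c'): new char, reset run to 1
  Position 12 ('a'): new char, reset run to 1
  Position 13 ('a'): continues run of 'a', length=2
Longest run: 'c' with length 2

2


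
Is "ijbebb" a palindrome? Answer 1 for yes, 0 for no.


Input: ijbebb
Reversed: bbebji
  Compare pos 0 ('i') with pos 5 ('b'): MISMATCH
  Compare pos 1 ('j') with pos 4 ('b'): MISMATCH
  Compare pos 2 ('b') with pos 3 ('e'): MISMATCH
Result: not a palindrome

0


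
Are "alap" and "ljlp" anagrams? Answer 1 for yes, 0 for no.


Strings: "alap", "ljlp"
Sorted first:  aalp
Sorted second: jllp
Differ at position 0: 'a' vs 'j' => not anagrams

0


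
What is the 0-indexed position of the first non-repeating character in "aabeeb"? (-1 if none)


Input: aabeeb
Character frequencies:
  'a': 2
  'b': 2
  'e': 2
Scanning left to right for freq == 1:
  Position 0 ('a'): freq=2, skip
  Position 1 ('a'): freq=2, skip
  Position 2 ('b'): freq=2, skip
  Position 3 ('e'): freq=2, skip
  Position 4 ('e'): freq=2, skip
  Position 5 ('b'): freq=2, skip
  No unique character found => answer = -1

-1


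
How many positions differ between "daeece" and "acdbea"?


Comparing "daeece" and "acdbea" position by position:
  Position 0: 'd' vs 'a' => DIFFER
  Position 1: 'a' vs 'c' => DIFFER
  Position 2: 'e' vs 'd' => DIFFER
  Position 3: 'e' vs 'b' => DIFFER
  Position 4: 'c' vs 'e' => DIFFER
  Position 5: 'e' vs 'a' => DIFFER
Positions that differ: 6

6


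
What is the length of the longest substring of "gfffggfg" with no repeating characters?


Input: "gfffggfg"
Sliding window (track last position of each char):
  Position 0 ('g'): window [0,0] length 1 -- new best
  Position 1 ('f'): window [0,1] length 2 -- new best
  Position 2 ('f'): repeat (last at 1), move window start to 2
  Position 2 ('f'): window [2,2] length 1
  Position 3 ('f'): repeat (last at 2), move window start to 3
  Position 3 ('f'): window [3,3] length 1
  Position 4 ('g'): window [3,4] length 2
  Position 5 ('g'): repeat (last at 4), move window start to 5
  Position 5 ('g'): window [5,5] length 1
  Position 6 ('f'): window [5,6] length 2
  Position 7 ('g'): repeat (last at 5), move window start to 6
  Position 7 ('g'): window [6,7] length 2
Longest substring with no repeats: "gf" with length 2

2


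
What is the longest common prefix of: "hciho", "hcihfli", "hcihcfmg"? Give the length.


Words: hciho, hcihfli, hcihcfmg
  Position 0: all 'h' => match
  Position 1: all 'c' => match
  Position 2: all 'i' => match
  Position 3: all 'h' => match
  Position 4: ('o', 'f', 'c') => mismatch, stop
LCP = "hcih" (length 4)

4


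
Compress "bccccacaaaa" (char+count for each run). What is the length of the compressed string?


Input: bccccacaaaa
Runs:
  'b' x 1 => "b1"
  'c' x 4 => "c4"
  'a' x 1 => "a1"
  'c' x 1 => "c1"
  'a' x 4 => "a4"
Compressed: "b1c4a1c1a4"
Compressed length: 10

10


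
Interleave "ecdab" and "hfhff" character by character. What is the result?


Interleaving "ecdab" and "hfhff":
  Position 0: 'e' from first, 'h' from second => "eh"
  Position 1: 'c' from first, 'f' from second => "cf"
  Position 2: 'd' from first, 'h' from second => "dh"
  Position 3: 'a' from first, 'f' from second => "af"
  Position 4: 'b' from first, 'f' from second => "bf"
Result: ehcfdhafbf

ehcfdhafbf


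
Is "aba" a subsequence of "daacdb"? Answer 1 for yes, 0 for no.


Check if "aba" is a subsequence of "daacdb"
Greedy scan:
  Position 0 ('d'): no match needed
  Position 1 ('a'): matches sub[0] = 'a'
  Position 2 ('a'): no match needed
  Position 3 ('c'): no match needed
  Position 4 ('d'): no match needed
  Position 5 ('b'): matches sub[1] = 'b'
Only matched 2/3 characters => not a subsequence

0


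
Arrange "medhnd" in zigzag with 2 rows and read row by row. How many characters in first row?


Zigzag "medhnd" into 2 rows:
Placing characters:
  'm' => row 0
  'e' => row 1
  'd' => row 0
  'h' => row 1
  'n' => row 0
  'd' => row 1
Rows:
  Row 0: "mdn"
  Row 1: "ehd"
First row length: 3

3


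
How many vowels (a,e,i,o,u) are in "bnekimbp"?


Input: bnekimbp
Checking each character:
  'b' at position 0: consonant
  'n' at position 1: consonant
  'e' at position 2: vowel (running total: 1)
  'k' at position 3: consonant
  'i' at position 4: vowel (running total: 2)
  'm' at position 5: consonant
  'b' at position 6: consonant
  'p' at position 7: consonant
Total vowels: 2

2


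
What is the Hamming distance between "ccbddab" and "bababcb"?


Comparing "ccbddab" and "bababcb" position by position:
  Position 0: 'c' vs 'b' => differ
  Position 1: 'c' vs 'a' => differ
  Position 2: 'b' vs 'b' => same
  Position 3: 'd' vs 'a' => differ
  Position 4: 'd' vs 'b' => differ
  Position 5: 'a' vs 'c' => differ
  Position 6: 'b' vs 'b' => same
Total differences (Hamming distance): 5

5


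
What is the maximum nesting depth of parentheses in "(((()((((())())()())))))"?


Input: "(((()((((())())()())))))"
Tracking depth:
  Position 0 '(': depth becomes 1
  Position 1 '(': depth becomes 2
  Position 2 '(': depth becomes 3
  Position 3 '(': depth becomes 4
  Position 4 ')': depth becomes 3
  Position 5 '(': depth becomes 4
  Position 6 '(': depth becomes 5
  Position 7 '(': depth becomes 6
  Position 8 '(': depth becomes 7
  Position 9 '(': depth becomes 8
  Position 10 ')': depth becomes 7
  Position 11 ')': depth becomes 6
  Position 12 '(': depth becomes 7
  Position 13 ')': depth becomes 6
  Position 14 ')': depth becomes 5
  Position 15 '(': depth becomes 6
  Position 16 ')': depth becomes 5
  Position 17 '(': depth becomes 6
  Position 18 ')': depth becomes 5
  Position 19 ')': depth becomes 4
  Position 20 ')': depth becomes 3
  Position 21 ')': depth becomes 2
  Position 22 ')': depth becomes 1
  Position 23 ')': depth becomes 0
Maximum depth reached: 8

8


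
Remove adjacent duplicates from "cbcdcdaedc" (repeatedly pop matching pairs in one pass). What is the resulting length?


Input: cbcdcdaedc
Stack-based adjacent duplicate removal:
  Read 'c': push. Stack: c
  Read 'b': push. Stack: cb
  Read 'c': push. Stack: cbc
  Read 'd': push. Stack: cbcd
  Read 'c': push. Stack: cbcdc
  Read 'd': push. Stack: cbcdcd
  Read 'a': push. Stack: cbcdcda
  Read 'e': push. Stack: cbcdcdae
  Read 'd': push. Stack: cbcdcdaed
  Read 'c': push. Stack: cbcdcdaedc
Final stack: "cbcdcdaedc" (length 10)

10


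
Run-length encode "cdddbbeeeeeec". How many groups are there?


Input: cdddbbeeeeeec
Scanning for consecutive runs:
  Group 1: 'c' x 1 (positions 0-0)
  Group 2: 'd' x 3 (positions 1-3)
  Group 3: 'b' x 2 (positions 4-5)
  Group 4: 'e' x 6 (positions 6-11)
  Group 5: 'c' x 1 (positions 12-12)
Total groups: 5

5


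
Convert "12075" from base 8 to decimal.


Input: "12075" in base 8
Positional expansion:
  Digit '1' (value 1) x 8^4 = 4096
  Digit '2' (value 2) x 8^3 = 1024
  Digit '0' (value 0) x 8^2 = 0
  Digit '7' (value 7) x 8^1 = 56
  Digit '5' (value 5) x 8^0 = 5
Sum = 5181

5181


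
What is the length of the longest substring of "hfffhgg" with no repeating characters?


Input: "hfffhgg"
Sliding window (track last position of each char):
  Position 0 ('h'): window [0,0] length 1 -- new best
  Position 1 ('f'): window [0,1] length 2 -- new best
  Position 2 ('f'): repeat (last at 1), move window start to 2
  Position 2 ('f'): window [2,2] length 1
  Position 3 ('f'): repeat (last at 2), move window start to 3
  Position 3 ('f'): window [3,3] length 1
  Position 4 ('h'): window [3,4] length 2
  Position 5 ('g'): window [3,5] length 3 -- new best
  Position 6 ('g'): repeat (last at 5), move window start to 6
  Position 6 ('g'): window [6,6] length 1
Longest substring with no repeats: "fhg" with length 3

3


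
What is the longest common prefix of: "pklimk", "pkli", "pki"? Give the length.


Words: pklimk, pkli, pki
  Position 0: all 'p' => match
  Position 1: all 'k' => match
  Position 2: ('l', 'l', 'i') => mismatch, stop
LCP = "pk" (length 2)

2


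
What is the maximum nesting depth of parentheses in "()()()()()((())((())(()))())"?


Input: "()()()()()((())((())(()))())"
Tracking depth:
  Position 0 '(': depth becomes 1
  Position 1 ')': depth becomes 0
  Position 2 '(': depth becomes 1
  Position 3 ')': depth becomes 0
  Position 4 '(': depth becomes 1
  Position 5 ')': depth becomes 0
  Position 6 '(': depth becomes 1
  Position 7 ')': depth becomes 0
  Position 8 '(': depth becomes 1
  Position 9 ')': depth becomes 0
  Position 10 '(': depth becomes 1
  Position 11 '(': depth becomes 2
  Position 12 '(': depth becomes 3
  Position 13 ')': depth becomes 2
  Position 14 ')': depth becomes 1
  Position 15 '(': depth becomes 2
  Position 16 '(': depth becomes 3
  Position 17 '(': depth becomes 4
  Position 18 ')': depth becomes 3
  Position 19 ')': depth becomes 2
  Position 20 '(': depth becomes 3
  Position 21 '(': depth becomes 4
  Position 22 ')': depth becomes 3
  Position 23 ')': depth becomes 2
  Position 24 ')': depth becomes 1
  Position 25 '(': depth becomes 2
  Position 26 ')': depth becomes 1
  Position 27 ')': depth becomes 0
Maximum depth reached: 4

4


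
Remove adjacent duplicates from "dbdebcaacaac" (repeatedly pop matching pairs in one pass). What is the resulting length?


Input: dbdebcaacaac
Stack-based adjacent duplicate removal:
  Read 'd': push. Stack: d
  Read 'b': push. Stack: db
  Read 'd': push. Stack: dbd
  Read 'e': push. Stack: dbde
  Read 'b': push. Stack: dbdeb
  Read 'c': push. Stack: dbdebc
  Read 'a': push. Stack: dbdebca
  Read 'a': matches stack top 'a' => pop. Stack: dbdebc
  Read 'c': matches stack top 'c' => pop. Stack: dbdeb
  Read 'a': push. Stack: dbdeba
  Read 'a': matches stack top 'a' => pop. Stack: dbdeb
  Read 'c': push. Stack: dbdebc
Final stack: "dbdebc" (length 6)

6


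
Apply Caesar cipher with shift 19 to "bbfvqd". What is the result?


Caesar cipher: shift "bbfvqd" by 19
  'b' (pos 1) + 19 = pos 20 = 'u'
  'b' (pos 1) + 19 = pos 20 = 'u'
  'f' (pos 5) + 19 = pos 24 = 'y'
  'v' (pos 21) + 19 = pos 14 = 'o'
  'q' (pos 16) + 19 = pos 9 = 'j'
  'd' (pos 3) + 19 = pos 22 = 'w'
Result: uuyojw

uuyojw


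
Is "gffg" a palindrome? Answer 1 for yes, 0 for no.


Input: gffg
Reversed: gffg
  Compare pos 0 ('g') with pos 3 ('g'): match
  Compare pos 1 ('f') with pos 2 ('f'): match
Result: palindrome

1


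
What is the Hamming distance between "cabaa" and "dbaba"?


Comparing "cabaa" and "dbaba" position by position:
  Position 0: 'c' vs 'd' => differ
  Position 1: 'a' vs 'b' => differ
  Position 2: 'b' vs 'a' => differ
  Position 3: 'a' vs 'b' => differ
  Position 4: 'a' vs 'a' => same
Total differences (Hamming distance): 4

4


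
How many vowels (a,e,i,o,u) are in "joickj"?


Input: joickj
Checking each character:
  'j' at position 0: consonant
  'o' at position 1: vowel (running total: 1)
  'i' at position 2: vowel (running total: 2)
  'c' at position 3: consonant
  'k' at position 4: consonant
  'j' at position 5: consonant
Total vowels: 2

2


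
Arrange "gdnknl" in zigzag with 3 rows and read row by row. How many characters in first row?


Zigzag "gdnknl" into 3 rows:
Placing characters:
  'g' => row 0
  'd' => row 1
  'n' => row 2
  'k' => row 1
  'n' => row 0
  'l' => row 1
Rows:
  Row 0: "gn"
  Row 1: "dkl"
  Row 2: "n"
First row length: 2

2


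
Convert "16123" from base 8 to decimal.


Input: "16123" in base 8
Positional expansion:
  Digit '1' (value 1) x 8^4 = 4096
  Digit '6' (value 6) x 8^3 = 3072
  Digit '1' (value 1) x 8^2 = 64
  Digit '2' (value 2) x 8^1 = 16
  Digit '3' (value 3) x 8^0 = 3
Sum = 7251

7251


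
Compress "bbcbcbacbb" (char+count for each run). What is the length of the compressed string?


Input: bbcbcbacbb
Runs:
  'b' x 2 => "b2"
  'c' x 1 => "c1"
  'b' x 1 => "b1"
  'c' x 1 => "c1"
  'b' x 1 => "b1"
  'a' x 1 => "a1"
  'c' x 1 => "c1"
  'b' x 2 => "b2"
Compressed: "b2c1b1c1b1a1c1b2"
Compressed length: 16

16


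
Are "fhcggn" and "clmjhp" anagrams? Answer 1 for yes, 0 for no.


Strings: "fhcggn", "clmjhp"
Sorted first:  cfgghn
Sorted second: chjlmp
Differ at position 1: 'f' vs 'h' => not anagrams

0


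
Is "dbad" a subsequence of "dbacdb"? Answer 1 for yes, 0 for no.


Check if "dbad" is a subsequence of "dbacdb"
Greedy scan:
  Position 0 ('d'): matches sub[0] = 'd'
  Position 1 ('b'): matches sub[1] = 'b'
  Position 2 ('a'): matches sub[2] = 'a'
  Position 3 ('c'): no match needed
  Position 4 ('d'): matches sub[3] = 'd'
  Position 5 ('b'): no match needed
All 4 characters matched => is a subsequence

1


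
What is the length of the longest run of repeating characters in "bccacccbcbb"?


Input: "bccacccbcbb"
Scanning for longest run:
  Position 1 ('c'): new char, reset run to 1
  Position 2 ('c'): continues run of 'c', length=2
  Position 3 ('a'): new char, reset run to 1
  Position 4 ('c'): new char, reset run to 1
  Position 5 ('c'): continues run of 'c', length=2
  Position 6 ('c'): continues run of 'c', length=3
  Position 7 ('b'): new char, reset run to 1
  Position 8 ('c'): new char, reset run to 1
  Position 9 ('b'): new char, reset run to 1
  Position 10 ('b'): continues run of 'b', length=2
Longest run: 'c' with length 3

3


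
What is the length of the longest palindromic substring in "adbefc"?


Input: "adbefc"
Checking substrings for palindromes:
  No multi-char palindromic substrings found
Longest palindromic substring: "a" with length 1

1


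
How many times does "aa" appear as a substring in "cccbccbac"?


Searching for "aa" in "cccbccbac"
Scanning each position:
  Position 0: "cc" => no
  Position 1: "cc" => no
  Position 2: "cb" => no
  Position 3: "bc" => no
  Position 4: "cc" => no
  Position 5: "cb" => no
  Position 6: "ba" => no
  Position 7: "ac" => no
Total occurrences: 0

0


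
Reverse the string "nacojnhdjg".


Input: nacojnhdjg
Reading characters right to left:
  Position 9: 'g'
  Position 8: 'j'
  Position 7: 'd'
  Position 6: 'h'
  Position 5: 'n'
  Position 4: 'j'
  Position 3: 'o'
  Position 2: 'c'
  Position 1: 'a'
  Position 0: 'n'
Reversed: gjdhnjocan

gjdhnjocan


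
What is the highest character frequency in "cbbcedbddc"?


Input: cbbcedbddc
Character counts:
  'b': 3
  'c': 3
  'd': 3
  'e': 1
Maximum frequency: 3

3


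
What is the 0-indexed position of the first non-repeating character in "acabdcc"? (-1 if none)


Input: acabdcc
Character frequencies:
  'a': 2
  'b': 1
  'c': 3
  'd': 1
Scanning left to right for freq == 1:
  Position 0 ('a'): freq=2, skip
  Position 1 ('c'): freq=3, skip
  Position 2 ('a'): freq=2, skip
  Position 3 ('b'): unique! => answer = 3

3


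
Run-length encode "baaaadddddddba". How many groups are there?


Input: baaaadddddddba
Scanning for consecutive runs:
  Group 1: 'b' x 1 (positions 0-0)
  Group 2: 'a' x 4 (positions 1-4)
  Group 3: 'd' x 7 (positions 5-11)
  Group 4: 'b' x 1 (positions 12-12)
  Group 5: 'a' x 1 (positions 13-13)
Total groups: 5

5


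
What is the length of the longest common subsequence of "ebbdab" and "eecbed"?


LCS of "ebbdab" and "eecbed"
DP table:
           e    e    c    b    e    d
      0    0    0    0    0    0    0
  e   0    1    1    1    1    1    1
  b   0    1    1    1    2    2    2
  b   0    1    1    1    2    2    2
  d   0    1    1    1    2    2    3
  a   0    1    1    1    2    2    3
  b   0    1    1    1    2    2    3
LCS length = dp[6][6] = 3

3


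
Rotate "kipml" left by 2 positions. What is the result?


Input: "kipml", rotate left by 2
First 2 characters: "ki"
Remaining characters: "pml"
Concatenate remaining + first: "pml" + "ki" = "pmlki"

pmlki


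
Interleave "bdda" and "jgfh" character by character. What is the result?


Interleaving "bdda" and "jgfh":
  Position 0: 'b' from first, 'j' from second => "bj"
  Position 1: 'd' from first, 'g' from second => "dg"
  Position 2: 'd' from first, 'f' from second => "df"
  Position 3: 'a' from first, 'h' from second => "ah"
Result: bjdgdfah

bjdgdfah


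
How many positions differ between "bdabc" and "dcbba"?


Comparing "bdabc" and "dcbba" position by position:
  Position 0: 'b' vs 'd' => DIFFER
  Position 1: 'd' vs 'c' => DIFFER
  Position 2: 'a' vs 'b' => DIFFER
  Position 3: 'b' vs 'b' => same
  Position 4: 'c' vs 'a' => DIFFER
Positions that differ: 4

4


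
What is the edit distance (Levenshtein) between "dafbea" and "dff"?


Computing edit distance: "dafbea" -> "dff"
DP table:
           d    f    f
      0    1    2    3
  d   1    0    1    2
  a   2    1    1    2
  f   3    2    1    1
  b   4    3    2    2
  e   5    4    3    3
  a   6    5    4    4
Edit distance = dp[6][3] = 4

4


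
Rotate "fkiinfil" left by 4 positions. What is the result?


Input: "fkiinfil", rotate left by 4
First 4 characters: "fkii"
Remaining characters: "nfil"
Concatenate remaining + first: "nfil" + "fkii" = "nfilfkii"

nfilfkii


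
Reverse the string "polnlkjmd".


Input: polnlkjmd
Reading characters right to left:
  Position 8: 'd'
  Position 7: 'm'
  Position 6: 'j'
  Position 5: 'k'
  Position 4: 'l'
  Position 3: 'n'
  Position 2: 'l'
  Position 1: 'o'
  Position 0: 'p'
Reversed: dmjklnlop

dmjklnlop


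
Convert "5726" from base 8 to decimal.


Input: "5726" in base 8
Positional expansion:
  Digit '5' (value 5) x 8^3 = 2560
  Digit '7' (value 7) x 8^2 = 448
  Digit '2' (value 2) x 8^1 = 16
  Digit '6' (value 6) x 8^0 = 6
Sum = 3030

3030


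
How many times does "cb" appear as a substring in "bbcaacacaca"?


Searching for "cb" in "bbcaacacaca"
Scanning each position:
  Position 0: "bb" => no
  Position 1: "bc" => no
  Position 2: "ca" => no
  Position 3: "aa" => no
  Position 4: "ac" => no
  Position 5: "ca" => no
  Position 6: "ac" => no
  Position 7: "ca" => no
  Position 8: "ac" => no
  Position 9: "ca" => no
Total occurrences: 0

0


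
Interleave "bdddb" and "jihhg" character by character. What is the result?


Interleaving "bdddb" and "jihhg":
  Position 0: 'b' from first, 'j' from second => "bj"
  Position 1: 'd' from first, 'i' from second => "di"
  Position 2: 'd' from first, 'h' from second => "dh"
  Position 3: 'd' from first, 'h' from second => "dh"
  Position 4: 'b' from first, 'g' from second => "bg"
Result: bjdidhdhbg

bjdidhdhbg


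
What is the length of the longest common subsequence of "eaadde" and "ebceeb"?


LCS of "eaadde" and "ebceeb"
DP table:
           e    b    c    e    e    b
      0    0    0    0    0    0    0
  e   0    1    1    1    1    1    1
  a   0    1    1    1    1    1    1
  a   0    1    1    1    1    1    1
  d   0    1    1    1    1    1    1
  d   0    1    1    1    1    1    1
  e   0    1    1    1    2    2    2
LCS length = dp[6][6] = 2

2


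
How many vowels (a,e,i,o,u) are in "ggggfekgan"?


Input: ggggfekgan
Checking each character:
  'g' at position 0: consonant
  'g' at position 1: consonant
  'g' at position 2: consonant
  'g' at position 3: consonant
  'f' at position 4: consonant
  'e' at position 5: vowel (running total: 1)
  'k' at position 6: consonant
  'g' at position 7: consonant
  'a' at position 8: vowel (running total: 2)
  'n' at position 9: consonant
Total vowels: 2

2


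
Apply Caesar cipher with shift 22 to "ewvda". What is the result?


Caesar cipher: shift "ewvda" by 22
  'e' (pos 4) + 22 = pos 0 = 'a'
  'w' (pos 22) + 22 = pos 18 = 's'
  'v' (pos 21) + 22 = pos 17 = 'r'
  'd' (pos 3) + 22 = pos 25 = 'z'
  'a' (pos 0) + 22 = pos 22 = 'w'
Result: asrzw

asrzw


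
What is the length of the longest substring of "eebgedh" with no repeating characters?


Input: "eebgedh"
Sliding window (track last position of each char):
  Position 0 ('e'): window [0,0] length 1 -- new best
  Position 1 ('e'): repeat (last at 0), move window start to 1
  Position 1 ('e'): window [1,1] length 1
  Position 2 ('b'): window [1,2] length 2 -- new best
  Position 3 ('g'): window [1,3] length 3 -- new best
  Position 4 ('e'): repeat (last at 1), move window start to 2
  Position 4 ('e'): window [2,4] length 3
  Position 5 ('d'): window [2,5] length 4 -- new best
  Position 6 ('h'): window [2,6] length 5 -- new best
Longest substring with no repeats: "bgedh" with length 5

5


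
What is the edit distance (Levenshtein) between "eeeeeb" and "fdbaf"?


Computing edit distance: "eeeeeb" -> "fdbaf"
DP table:
           f    d    b    a    f
      0    1    2    3    4    5
  e   1    1    2    3    4    5
  e   2    2    2    3    4    5
  e   3    3    3    3    4    5
  e   4    4    4    4    4    5
  e   5    5    5    5    5    5
  b   6    6    6    5    6    6
Edit distance = dp[6][5] = 6

6


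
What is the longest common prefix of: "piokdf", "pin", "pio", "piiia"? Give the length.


Words: piokdf, pin, pio, piiia
  Position 0: all 'p' => match
  Position 1: all 'i' => match
  Position 2: ('o', 'n', 'o', 'i') => mismatch, stop
LCP = "pi" (length 2)

2


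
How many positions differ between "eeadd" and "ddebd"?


Comparing "eeadd" and "ddebd" position by position:
  Position 0: 'e' vs 'd' => DIFFER
  Position 1: 'e' vs 'd' => DIFFER
  Position 2: 'a' vs 'e' => DIFFER
  Position 3: 'd' vs 'b' => DIFFER
  Position 4: 'd' vs 'd' => same
Positions that differ: 4

4


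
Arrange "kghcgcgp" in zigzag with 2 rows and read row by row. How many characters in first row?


Zigzag "kghcgcgp" into 2 rows:
Placing characters:
  'k' => row 0
  'g' => row 1
  'h' => row 0
  'c' => row 1
  'g' => row 0
  'c' => row 1
  'g' => row 0
  'p' => row 1
Rows:
  Row 0: "khgg"
  Row 1: "gccp"
First row length: 4

4


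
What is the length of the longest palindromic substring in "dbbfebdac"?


Input: "dbbfebdac"
Checking substrings for palindromes:
  [1:3] "bb" (len 2) => palindrome
Longest palindromic substring: "bb" with length 2

2


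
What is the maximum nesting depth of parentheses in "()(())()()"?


Input: "()(())()()"
Tracking depth:
  Position 0 '(': depth becomes 1
  Position 1 ')': depth becomes 0
  Position 2 '(': depth becomes 1
  Position 3 '(': depth becomes 2
  Position 4 ')': depth becomes 1
  Position 5 ')': depth becomes 0
  Position 6 '(': depth becomes 1
  Position 7 ')': depth becomes 0
  Position 8 '(': depth becomes 1
  Position 9 ')': depth becomes 0
Maximum depth reached: 2

2


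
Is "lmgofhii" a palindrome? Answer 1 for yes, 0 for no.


Input: lmgofhii
Reversed: iihfogml
  Compare pos 0 ('l') with pos 7 ('i'): MISMATCH
  Compare pos 1 ('m') with pos 6 ('i'): MISMATCH
  Compare pos 2 ('g') with pos 5 ('h'): MISMATCH
  Compare pos 3 ('o') with pos 4 ('f'): MISMATCH
Result: not a palindrome

0


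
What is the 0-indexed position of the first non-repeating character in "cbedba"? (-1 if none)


Input: cbedba
Character frequencies:
  'a': 1
  'b': 2
  'c': 1
  'd': 1
  'e': 1
Scanning left to right for freq == 1:
  Position 0 ('c'): unique! => answer = 0

0


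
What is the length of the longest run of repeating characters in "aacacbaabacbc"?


Input: "aacacbaabacbc"
Scanning for longest run:
  Position 1 ('a'): continues run of 'a', length=2
  Position 2 ('c'): new char, reset run to 1
  Position 3 ('a'): new char, reset run to 1
  Position 4 ('c'): new char, reset run to 1
  Position 5 ('b'): new char, reset run to 1
  Position 6 ('a'): new char, reset run to 1
  Position 7 ('a'): continues run of 'a', length=2
  Position 8 ('b'): new char, reset run to 1
  Position 9 ('a'): new char, reset run to 1
  Position 10 ('c'): new char, reset run to 1
  Position 11 ('b'): new char, reset run to 1
  Position 12 ('c'): new char, reset run to 1
Longest run: 'a' with length 2

2


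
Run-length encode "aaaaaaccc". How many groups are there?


Input: aaaaaaccc
Scanning for consecutive runs:
  Group 1: 'a' x 6 (positions 0-5)
  Group 2: 'c' x 3 (positions 6-8)
Total groups: 2

2


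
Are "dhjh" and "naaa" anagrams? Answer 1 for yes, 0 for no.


Strings: "dhjh", "naaa"
Sorted first:  dhhj
Sorted second: aaan
Differ at position 0: 'd' vs 'a' => not anagrams

0


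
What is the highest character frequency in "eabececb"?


Input: eabececb
Character counts:
  'a': 1
  'b': 2
  'c': 2
  'e': 3
Maximum frequency: 3

3


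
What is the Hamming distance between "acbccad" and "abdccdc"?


Comparing "acbccad" and "abdccdc" position by position:
  Position 0: 'a' vs 'a' => same
  Position 1: 'c' vs 'b' => differ
  Position 2: 'b' vs 'd' => differ
  Position 3: 'c' vs 'c' => same
  Position 4: 'c' vs 'c' => same
  Position 5: 'a' vs 'd' => differ
  Position 6: 'd' vs 'c' => differ
Total differences (Hamming distance): 4

4


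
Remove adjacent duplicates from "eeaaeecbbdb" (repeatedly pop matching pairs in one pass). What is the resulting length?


Input: eeaaeecbbdb
Stack-based adjacent duplicate removal:
  Read 'e': push. Stack: e
  Read 'e': matches stack top 'e' => pop. Stack: (empty)
  Read 'a': push. Stack: a
  Read 'a': matches stack top 'a' => pop. Stack: (empty)
  Read 'e': push. Stack: e
  Read 'e': matches stack top 'e' => pop. Stack: (empty)
  Read 'c': push. Stack: c
  Read 'b': push. Stack: cb
  Read 'b': matches stack top 'b' => pop. Stack: c
  Read 'd': push. Stack: cd
  Read 'b': push. Stack: cdb
Final stack: "cdb" (length 3)

3


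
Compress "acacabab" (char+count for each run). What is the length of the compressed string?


Input: acacabab
Runs:
  'a' x 1 => "a1"
  'c' x 1 => "c1"
  'a' x 1 => "a1"
  'c' x 1 => "c1"
  'a' x 1 => "a1"
  'b' x 1 => "b1"
  'a' x 1 => "a1"
  'b' x 1 => "b1"
Compressed: "a1c1a1c1a1b1a1b1"
Compressed length: 16

16


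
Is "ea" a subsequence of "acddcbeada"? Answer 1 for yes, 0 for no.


Check if "ea" is a subsequence of "acddcbeada"
Greedy scan:
  Position 0 ('a'): no match needed
  Position 1 ('c'): no match needed
  Position 2 ('d'): no match needed
  Position 3 ('d'): no match needed
  Position 4 ('c'): no match needed
  Position 5 ('b'): no match needed
  Position 6 ('e'): matches sub[0] = 'e'
  Position 7 ('a'): matches sub[1] = 'a'
  Position 8 ('d'): no match needed
  Position 9 ('a'): no match needed
All 2 characters matched => is a subsequence

1


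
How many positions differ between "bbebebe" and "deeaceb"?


Comparing "bbebebe" and "deeaceb" position by position:
  Position 0: 'b' vs 'd' => DIFFER
  Position 1: 'b' vs 'e' => DIFFER
  Position 2: 'e' vs 'e' => same
  Position 3: 'b' vs 'a' => DIFFER
  Position 4: 'e' vs 'c' => DIFFER
  Position 5: 'b' vs 'e' => DIFFER
  Position 6: 'e' vs 'b' => DIFFER
Positions that differ: 6

6


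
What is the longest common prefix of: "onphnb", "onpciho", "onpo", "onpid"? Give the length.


Words: onphnb, onpciho, onpo, onpid
  Position 0: all 'o' => match
  Position 1: all 'n' => match
  Position 2: all 'p' => match
  Position 3: ('h', 'c', 'o', 'i') => mismatch, stop
LCP = "onp" (length 3)

3


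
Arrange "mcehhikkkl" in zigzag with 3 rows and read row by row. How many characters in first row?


Zigzag "mcehhikkkl" into 3 rows:
Placing characters:
  'm' => row 0
  'c' => row 1
  'e' => row 2
  'h' => row 1
  'h' => row 0
  'i' => row 1
  'k' => row 2
  'k' => row 1
  'k' => row 0
  'l' => row 1
Rows:
  Row 0: "mhk"
  Row 1: "chikl"
  Row 2: "ek"
First row length: 3

3


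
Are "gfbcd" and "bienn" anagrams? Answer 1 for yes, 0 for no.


Strings: "gfbcd", "bienn"
Sorted first:  bcdfg
Sorted second: beinn
Differ at position 1: 'c' vs 'e' => not anagrams

0


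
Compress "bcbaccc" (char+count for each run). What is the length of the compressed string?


Input: bcbaccc
Runs:
  'b' x 1 => "b1"
  'c' x 1 => "c1"
  'b' x 1 => "b1"
  'a' x 1 => "a1"
  'c' x 3 => "c3"
Compressed: "b1c1b1a1c3"
Compressed length: 10

10


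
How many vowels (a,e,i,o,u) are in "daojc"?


Input: daojc
Checking each character:
  'd' at position 0: consonant
  'a' at position 1: vowel (running total: 1)
  'o' at position 2: vowel (running total: 2)
  'j' at position 3: consonant
  'c' at position 4: consonant
Total vowels: 2

2


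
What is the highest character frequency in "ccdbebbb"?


Input: ccdbebbb
Character counts:
  'b': 4
  'c': 2
  'd': 1
  'e': 1
Maximum frequency: 4

4


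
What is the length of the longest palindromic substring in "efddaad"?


Input: "efddaad"
Checking substrings for palindromes:
  [3:7] "daad" (len 4) => palindrome
  [2:4] "dd" (len 2) => palindrome
  [4:6] "aa" (len 2) => palindrome
Longest palindromic substring: "daad" with length 4

4


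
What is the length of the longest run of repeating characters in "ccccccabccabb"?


Input: "ccccccabccabb"
Scanning for longest run:
  Position 1 ('c'): continues run of 'c', length=2
  Position 2 ('c'): continues run of 'c', length=3
  Position 3 ('c'): continues run of 'c', length=4
  Position 4 ('c'): continues run of 'c', length=5
  Position 5 ('c'): continues run of 'c', length=6
  Position 6 ('a'): new char, reset run to 1
  Position 7 ('b'): new char, reset run to 1
  Position 8 ('c'): new char, reset run to 1
  Position 9 ('c'): continues run of 'c', length=2
  Position 10 ('a'): new char, reset run to 1
  Position 11 ('b'): new char, reset run to 1
  Position 12 ('b'): continues run of 'b', length=2
Longest run: 'c' with length 6

6


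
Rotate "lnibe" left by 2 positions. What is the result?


Input: "lnibe", rotate left by 2
First 2 characters: "ln"
Remaining characters: "ibe"
Concatenate remaining + first: "ibe" + "ln" = "ibeln"

ibeln


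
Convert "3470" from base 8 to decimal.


Input: "3470" in base 8
Positional expansion:
  Digit '3' (value 3) x 8^3 = 1536
  Digit '4' (value 4) x 8^2 = 256
  Digit '7' (value 7) x 8^1 = 56
  Digit '0' (value 0) x 8^0 = 0
Sum = 1848

1848


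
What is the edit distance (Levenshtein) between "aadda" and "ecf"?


Computing edit distance: "aadda" -> "ecf"
DP table:
           e    c    f
      0    1    2    3
  a   1    1    2    3
  a   2    2    2    3
  d   3    3    3    3
  d   4    4    4    4
  a   5    5    5    5
Edit distance = dp[5][3] = 5

5
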